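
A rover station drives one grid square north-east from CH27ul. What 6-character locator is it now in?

CH27vm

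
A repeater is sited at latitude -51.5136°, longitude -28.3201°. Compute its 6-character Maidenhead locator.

Add 180° to longitude and 90° to latitude: 151.6799, 38.4864.
Field: 151.6799/20 → 7 → H, 38.4864/10 → 3 → D; chars HD.
Square: 11.6799/2 → 5, 8.4864/1 → 8; chars 58.
Subsquare: 1.6799/0.0833333 → 20 → u, 0.4864/0.0416667 → 11 → l; chars ul.

HD58ul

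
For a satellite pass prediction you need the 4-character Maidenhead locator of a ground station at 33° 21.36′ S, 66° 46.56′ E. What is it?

Offset from 180°W / 90°S: lon 246.78°, lat 56.64°.
Field: 246.78/20 → 12 → M, 56.64/10 → 5 → F; chars MF.
Square: 6.78/2 → 3, 6.64/1 → 6; chars 36.

MF36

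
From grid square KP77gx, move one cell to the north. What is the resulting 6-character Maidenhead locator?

KP78ga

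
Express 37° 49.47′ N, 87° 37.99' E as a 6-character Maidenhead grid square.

Shift to the Maidenhead origin (180°W, 90°S): lon 267.6332, lat 127.8245.
Field: 267.6332/20 → 13 → N, 127.8245/10 → 12 → M; chars NM.
Square: 7.6332/2 → 3, 7.8245/1 → 7; chars 37.
Subsquare: 1.6332/0.0833333 → 19 → t, 0.8245/0.0416667 → 19 → t; chars tt.

NM37tt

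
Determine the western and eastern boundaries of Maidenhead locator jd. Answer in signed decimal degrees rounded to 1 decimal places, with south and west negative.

Field J=9, D=3: +9·20° lon, +3·10° lat → SW at lon 0°, lat -60°.
Cell spans 20° lon × 10° lat.
west 0.0, east 20.0.

0.0, 20.0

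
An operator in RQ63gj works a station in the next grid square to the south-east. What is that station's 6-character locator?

RQ63hi

Longitude subsquare g = 6; +1 → 7 = h.
Latitude subsquare j = 9; −1 → 8 = i.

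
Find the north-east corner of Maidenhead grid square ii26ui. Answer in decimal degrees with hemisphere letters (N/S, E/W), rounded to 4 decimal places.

3.6250° S, 14.2500° W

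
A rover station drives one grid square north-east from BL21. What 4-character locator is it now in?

Longitude square 2; +1 → 3.
Latitude square 1; +1 → 2.

BL32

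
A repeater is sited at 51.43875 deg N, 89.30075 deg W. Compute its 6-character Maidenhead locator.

EO51ik

Offset from 180°W / 90°S: lon 90.6993°, lat 141.4387°.
Field: lon ⌊90.6993/20⌋ = 4 → E; lat ⌊141.4387/10⌋ = 14 → O.
Square: lon ⌊10.6993/2⌋ = 5; lat ⌊1.4387/1⌋ = 1.
Subsquare: lon ⌊0.6993/0.0833333⌋ = 8 → i; lat ⌊0.4387/0.0416667⌋ = 10 → k.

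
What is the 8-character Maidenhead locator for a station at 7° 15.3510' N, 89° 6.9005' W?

Shift to the Maidenhead origin (180°W, 90°S): lon 90.88499, lat 97.25585.
Field: 90.88499/20 → 4 → E, 97.25585/10 → 9 → J; chars EJ.
Square: 10.88499/2 → 5, 7.25585/1 → 7; chars 57.
Subsquare: 0.88499/0.0833333 → 10 → k, 0.25585/0.0416667 → 6 → g; chars kg.
Extended square: 0.05166/0.00833333 → 6, 0.00585/0.00416667 → 1; chars 61.

EJ57kg61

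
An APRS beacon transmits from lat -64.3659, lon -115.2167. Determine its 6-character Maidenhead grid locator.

Add 180° to longitude and 90° to latitude: 64.7833, 25.6341.
Field: lon ⌊64.7833/20⌋ = 3 → D; lat ⌊25.6341/10⌋ = 2 → C.
Square: lon ⌊4.7833/2⌋ = 2; lat ⌊5.6341/1⌋ = 5.
Subsquare: lon ⌊0.7833/0.0833333⌋ = 9 → j; lat ⌊0.6341/0.0416667⌋ = 15 → p.

DC25jp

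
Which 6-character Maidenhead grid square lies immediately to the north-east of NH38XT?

Longitude subsquare x = 23; +1 → 24, wraps to 0 = a, carry into square.
Longitude square 3; +1 → 4.
Latitude subsquare t = 19; +1 → 20 = u.

NH48au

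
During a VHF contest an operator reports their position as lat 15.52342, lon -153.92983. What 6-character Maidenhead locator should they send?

Offset from 180°W / 90°S: lon 26.0702°, lat 105.5234°.
Field: 26.0702/20 → 1 → B, 105.5234/10 → 10 → K; chars BK.
Square: 6.0702/2 → 3, 5.5234/1 → 5; chars 35.
Subsquare: 0.0702/0.0833333 → 0 → a, 0.5234/0.0416667 → 12 → m; chars am.

BK35am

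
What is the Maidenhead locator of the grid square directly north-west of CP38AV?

CP28xw

Longitude subsquare a = 0; −1 → -1, wraps to 23 = x, carry into square.
Longitude square 3; −1 → 2.
Latitude subsquare v = 21; +1 → 22 = w.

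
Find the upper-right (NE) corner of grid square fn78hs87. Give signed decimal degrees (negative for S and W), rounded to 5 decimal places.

48.78333, -65.34167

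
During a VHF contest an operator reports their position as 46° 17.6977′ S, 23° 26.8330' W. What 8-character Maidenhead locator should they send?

Add 180° to longitude and 90° to latitude: 156.55278, 43.70504.
Field (20°×10°, letters A–R): lon ⌊156.55278/20⌋ = 7 → H; lat ⌊43.70504/10⌋ = 4 → E.
Square (2°×1°, digits 0–9): lon ⌊16.55278/2⌋ = 8; lat ⌊3.70504/1⌋ = 3.
Subsquare (5′×2.5′, letters a–x): lon ⌊0.55278/0.0833333⌋ = 6 → g; lat ⌊0.70504/0.0416667⌋ = 16 → q.
Extended square (30″×15″, digits 0–9): lon ⌊0.05278/0.00833333⌋ = 6; lat ⌊0.03837/0.00416667⌋ = 9.

HE83gq69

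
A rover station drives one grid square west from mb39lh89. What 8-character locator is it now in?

MB39lh79

Longitude extended square 8; −1 → 7.
The latitude characters are unchanged.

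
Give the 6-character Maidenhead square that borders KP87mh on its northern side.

Latitude subsquare h = 7; +1 → 8 = i.
The longitude characters are unchanged.

KP87mi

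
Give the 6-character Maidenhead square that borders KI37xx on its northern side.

Latitude subsquare x = 23; +1 → 24, wraps to 0 = a, carry into square.
Latitude square 7; +1 → 8.
The longitude characters are unchanged.

KI38xa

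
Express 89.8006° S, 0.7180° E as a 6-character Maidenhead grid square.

JA00ie

Shift to the Maidenhead origin (180°W, 90°S): lon 180.7180, lat 0.1994.
Field (20°×10°, letters A–R): lon ⌊180.7180/20⌋ = 9 → J; lat ⌊0.1994/10⌋ = 0 → A.
Square (2°×1°, digits 0–9): lon ⌊0.7180/2⌋ = 0; lat ⌊0.1994/1⌋ = 0.
Subsquare (5′×2.5′, letters a–x): lon ⌊0.7180/0.0833333⌋ = 8 → i; lat ⌊0.1994/0.0416667⌋ = 4 → e.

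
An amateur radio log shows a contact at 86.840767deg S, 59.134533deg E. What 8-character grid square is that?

LA93nd68

Offset from 180°W / 90°S: lon 239.13453°, lat 3.15923°.
Field (20°×10°, letters A–R): lon ⌊239.13453/20⌋ = 11 → L; lat ⌊3.15923/10⌋ = 0 → A.
Square (2°×1°, digits 0–9): lon ⌊19.13453/2⌋ = 9; lat ⌊3.15923/1⌋ = 3.
Subsquare (5′×2.5′, letters a–x): lon ⌊1.13453/0.0833333⌋ = 13 → n; lat ⌊0.15923/0.0416667⌋ = 3 → d.
Extended square (30″×15″, digits 0–9): lon ⌊0.05120/0.00833333⌋ = 6; lat ⌊0.03423/0.00416667⌋ = 8.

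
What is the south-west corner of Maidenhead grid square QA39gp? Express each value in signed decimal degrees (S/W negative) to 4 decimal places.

-80.3750, 146.5000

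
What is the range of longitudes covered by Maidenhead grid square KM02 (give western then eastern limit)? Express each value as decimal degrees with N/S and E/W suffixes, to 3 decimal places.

20.000° E, 22.000° E

Field K=10, M=12: +10·20° lon, +12·10° lat → SW at lon 20°, lat 30°.
Square 0, 2: +0·2° lon, +2·1° lat → SW at lon 20°, lat 32°.
Cell spans 2° lon × 1° lat.
west 20.000° E, east 22.000° E.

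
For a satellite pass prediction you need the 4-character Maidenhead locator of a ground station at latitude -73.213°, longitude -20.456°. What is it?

HB96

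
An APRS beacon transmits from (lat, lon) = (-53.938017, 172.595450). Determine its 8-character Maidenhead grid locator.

Shift to the Maidenhead origin (180°W, 90°S): lon 352.59545, lat 36.06198.
Field (20°×10°, letters A–R): lon ⌊352.59545/20⌋ = 17 → R; lat ⌊36.06198/10⌋ = 3 → D.
Square (2°×1°, digits 0–9): lon ⌊12.59545/2⌋ = 6; lat ⌊6.06198/1⌋ = 6.
Subsquare (5′×2.5′, letters a–x): lon ⌊0.59545/0.0833333⌋ = 7 → h; lat ⌊0.06198/0.0416667⌋ = 1 → b.
Extended square (30″×15″, digits 0–9): lon ⌊0.01212/0.00833333⌋ = 1; lat ⌊0.02032/0.00416667⌋ = 4.

RD66hb14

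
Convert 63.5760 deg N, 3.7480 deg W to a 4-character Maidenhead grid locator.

IP83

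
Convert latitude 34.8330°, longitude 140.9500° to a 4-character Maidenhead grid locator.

QM04

Offset from 180°W / 90°S: lon 320.95°, lat 124.83°.
Field: lon ⌊320.95/20⌋ = 16 → Q; lat ⌊124.83/10⌋ = 12 → M.
Square: lon ⌊0.95/2⌋ = 0; lat ⌊4.83/1⌋ = 4.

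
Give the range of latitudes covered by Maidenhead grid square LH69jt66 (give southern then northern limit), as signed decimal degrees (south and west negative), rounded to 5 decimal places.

Field L=11, H=7: +11·20° lon, +7·10° lat → SW at lon 40°, lat -20°.
Square 6, 9: +6·2° lon, +9·1° lat → SW at lon 52°, lat -11°.
Subsquare j=9, t=19: +9·0.0833333° lon, +19·0.0416667° lat → SW at lon 52.75°, lat -10.2083°.
Extended square 6, 6: +6·0.00833333° lon, +6·0.00416667° lat → SW at lon 52.8°, lat -10.1833°.
Cell spans 0.00833333° lon × 0.00416667° lat.
south -10.18333, north -10.17917.

-10.18333, -10.17917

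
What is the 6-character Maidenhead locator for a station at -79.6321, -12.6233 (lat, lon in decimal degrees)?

IB30qi

Shift to the Maidenhead origin (180°W, 90°S): lon 167.3767, lat 10.3679.
Field: 167.3767/20 → 8 → I, 10.3679/10 → 1 → B; chars IB.
Square: 7.3767/2 → 3, 0.3679/1 → 0; chars 30.
Subsquare: 1.3767/0.0833333 → 16 → q, 0.3679/0.0416667 → 8 → i; chars qi.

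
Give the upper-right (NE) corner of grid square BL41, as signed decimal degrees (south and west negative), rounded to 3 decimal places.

Field B=1, L=11: +1·20° lon, +11·10° lat → SW at lon -160°, lat 20°.
Square 4, 1: +4·2° lon, +1·1° lat → SW at lon -152°, lat 21°.
Cell spans 2° lon × 1° lat. NE corner is SW corner plus one full cell.
latitude 22.000, longitude -150.000.

22.000, -150.000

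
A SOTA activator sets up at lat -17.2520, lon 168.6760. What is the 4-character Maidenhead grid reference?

Offset from 180°W / 90°S: lon 348.68°, lat 72.75°.
Field: lon ⌊348.68/20⌋ = 17 → R; lat ⌊72.75/10⌋ = 7 → H.
Square: lon ⌊8.68/2⌋ = 4; lat ⌊2.75/1⌋ = 2.

RH42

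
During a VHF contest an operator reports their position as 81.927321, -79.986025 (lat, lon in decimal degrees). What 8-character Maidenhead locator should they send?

Shift to the Maidenhead origin (180°W, 90°S): lon 100.01398, lat 171.92732.
Field: 100.01398/20 → 5 → F, 171.92732/10 → 17 → R; chars FR.
Square: 0.01398/2 → 0, 1.92732/1 → 1; chars 01.
Subsquare: 0.01398/0.0833333 → 0 → a, 0.92732/0.0416667 → 22 → w; chars aw.
Extended square: 0.01398/0.00833333 → 1, 0.01065/0.00416667 → 2; chars 12.

FR01aw12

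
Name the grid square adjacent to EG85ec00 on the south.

Latitude extended square 0; −1 → -1, wraps to 9, carry into subsquare.
Latitude subsquare c = 2; −1 → 1 = b.
The longitude characters are unchanged.

EG85eb09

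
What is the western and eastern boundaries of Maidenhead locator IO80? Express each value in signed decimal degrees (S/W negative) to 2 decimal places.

Field I=8, O=14: +8·20° lon, +14·10° lat → SW at lon -20°, lat 50°.
Square 8, 0: +8·2° lon, +0·1° lat → SW at lon -4°, lat 50°.
Cell spans 2° lon × 1° lat.
west -4.00, east -2.00.

-4.00, -2.00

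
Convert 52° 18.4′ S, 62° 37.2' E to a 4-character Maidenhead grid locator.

MD17

Offset from 180°W / 90°S: lon 242.62°, lat 37.69°.
Field: 242.62/20 → 12 → M, 37.69/10 → 3 → D; chars MD.
Square: 2.62/2 → 1, 7.69/1 → 7; chars 17.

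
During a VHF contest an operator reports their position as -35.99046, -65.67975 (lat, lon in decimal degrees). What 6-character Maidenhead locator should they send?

FF74da

Offset from 180°W / 90°S: lon 114.3203°, lat 54.0095°.
Field: lon ⌊114.3203/20⌋ = 5 → F; lat ⌊54.0095/10⌋ = 5 → F.
Square: lon ⌊14.3203/2⌋ = 7; lat ⌊4.0095/1⌋ = 4.
Subsquare: lon ⌊0.3203/0.0833333⌋ = 3 → d; lat ⌊0.0095/0.0416667⌋ = 0 → a.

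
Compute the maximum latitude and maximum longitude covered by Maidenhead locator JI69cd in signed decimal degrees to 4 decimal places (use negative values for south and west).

-0.8333, 12.2500

Field J=9, I=8: +9·20° lon, +8·10° lat → SW at lon 0°, lat -10°.
Square 6, 9: +6·2° lon, +9·1° lat → SW at lon 12°, lat -1°.
Subsquare c=2, d=3: +2·0.0833333° lon, +3·0.0416667° lat → SW at lon 12.1667°, lat -0.875°.
Cell spans 0.0833333° lon × 0.0416667° lat. NE corner is SW corner plus one full cell.
latitude -0.8333, longitude 12.2500.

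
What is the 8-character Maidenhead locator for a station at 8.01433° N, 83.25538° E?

NJ18pa03

Add 180° to longitude and 90° to latitude: 263.25538, 98.01433.
Field: 263.25538/20 → 13 → N, 98.01433/10 → 9 → J; chars NJ.
Square: 3.25538/2 → 1, 8.01433/1 → 8; chars 18.
Subsquare: 1.25538/0.0833333 → 15 → p, 0.01433/0.0416667 → 0 → a; chars pa.
Extended square: 0.00538/0.00833333 → 0, 0.01433/0.00416667 → 3; chars 03.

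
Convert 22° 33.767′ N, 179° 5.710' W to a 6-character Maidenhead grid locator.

Offset from 180°W / 90°S: lon 0.9048°, lat 112.5628°.
Field: lon ⌊0.9048/20⌋ = 0 → A; lat ⌊112.5628/10⌋ = 11 → L.
Square: lon ⌊0.9048/2⌋ = 0; lat ⌊2.5628/1⌋ = 2.
Subsquare: lon ⌊0.9048/0.0833333⌋ = 10 → k; lat ⌊0.5628/0.0416667⌋ = 13 → n.

AL02kn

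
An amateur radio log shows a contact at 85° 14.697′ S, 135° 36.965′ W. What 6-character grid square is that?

Add 180° to longitude and 90° to latitude: 44.3839, 4.7550.
Field: 44.3839/20 → 2 → C, 4.7550/10 → 0 → A; chars CA.
Square: 4.3839/2 → 2, 4.7550/1 → 4; chars 24.
Subsquare: 0.3839/0.0833333 → 4 → e, 0.7550/0.0416667 → 18 → s; chars es.

CA24es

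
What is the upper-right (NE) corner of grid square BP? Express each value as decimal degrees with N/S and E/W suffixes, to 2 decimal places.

Field B=1, P=15: +1·20° lon, +15·10° lat → SW at lon -160°, lat 60°.
Cell spans 20° lon × 10° lat. NE corner is SW corner plus one full cell.
latitude 70.00° N, longitude 140.00° W.

70.00° N, 140.00° W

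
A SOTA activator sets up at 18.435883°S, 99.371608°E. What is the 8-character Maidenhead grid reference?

Add 180° to longitude and 90° to latitude: 279.37161, 71.56412.
Field: lon ⌊279.37161/20⌋ = 13 → N; lat ⌊71.56412/10⌋ = 7 → H.
Square: lon ⌊19.37161/2⌋ = 9; lat ⌊1.56412/1⌋ = 1.
Subsquare: lon ⌊1.37161/0.0833333⌋ = 16 → q; lat ⌊0.56412/0.0416667⌋ = 13 → n.
Extended square: lon ⌊0.03827/0.00833333⌋ = 4; lat ⌊0.02245/0.00416667⌋ = 5.

NH91qn45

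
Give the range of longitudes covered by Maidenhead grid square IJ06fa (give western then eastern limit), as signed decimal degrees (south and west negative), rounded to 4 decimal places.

Field I=8, J=9: +8·20° lon, +9·10° lat → SW at lon -20°, lat 0°.
Square 0, 6: +0·2° lon, +6·1° lat → SW at lon -20°, lat 6°.
Subsquare f=5, a=0: +5·0.0833333° lon, +0·0.0416667° lat → SW at lon -19.5833°, lat 6°.
Cell spans 0.0833333° lon × 0.0416667° lat.
west -19.5833, east -19.5000.

-19.5833, -19.5000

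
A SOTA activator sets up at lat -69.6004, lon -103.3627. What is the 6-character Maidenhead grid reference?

DC80hj

Shift to the Maidenhead origin (180°W, 90°S): lon 76.6373, lat 20.3996.
Field: 76.6373/20 → 3 → D, 20.3996/10 → 2 → C; chars DC.
Square: 16.6373/2 → 8, 0.3996/1 → 0; chars 80.
Subsquare: 0.6373/0.0833333 → 7 → h, 0.3996/0.0416667 → 9 → j; chars hj.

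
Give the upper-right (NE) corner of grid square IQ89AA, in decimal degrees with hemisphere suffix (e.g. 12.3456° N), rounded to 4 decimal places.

79.0417° N, 3.9167° W

Field I=8, Q=16: +8·20° lon, +16·10° lat → SW at lon -20°, lat 70°.
Square 8, 9: +8·2° lon, +9·1° lat → SW at lon -4°, lat 79°.
Subsquare a=0, a=0: +0·0.0833333° lon, +0·0.0416667° lat → SW at lon -4°, lat 79°.
Cell spans 0.0833333° lon × 0.0416667° lat. NE corner is SW corner plus one full cell.
latitude 79.0417° N, longitude 3.9167° W.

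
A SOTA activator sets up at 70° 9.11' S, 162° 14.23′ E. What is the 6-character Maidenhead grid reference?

RB19cu

Shift to the Maidenhead origin (180°W, 90°S): lon 342.2372, lat 19.8482.
Field: 342.2372/20 → 17 → R, 19.8482/10 → 1 → B; chars RB.
Square: 2.2372/2 → 1, 9.8482/1 → 9; chars 19.
Subsquare: 0.2372/0.0833333 → 2 → c, 0.8482/0.0416667 → 20 → u; chars cu.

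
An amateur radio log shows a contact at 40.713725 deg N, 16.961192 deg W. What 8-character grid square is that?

Shift to the Maidenhead origin (180°W, 90°S): lon 163.03881, lat 130.71373.
Field: lon ⌊163.03881/20⌋ = 8 → I; lat ⌊130.71373/10⌋ = 13 → N.
Square: lon ⌊3.03881/2⌋ = 1; lat ⌊0.71373/1⌋ = 0.
Subsquare: lon ⌊1.03881/0.0833333⌋ = 12 → m; lat ⌊0.71373/0.0416667⌋ = 17 → r.
Extended square: lon ⌊0.03881/0.00833333⌋ = 4; lat ⌊0.00539/0.00416667⌋ = 1.

IN10mr41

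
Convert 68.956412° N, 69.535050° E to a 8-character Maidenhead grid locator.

Offset from 180°W / 90°S: lon 249.53505°, lat 158.95641°.
Field: lon ⌊249.53505/20⌋ = 12 → M; lat ⌊158.95641/10⌋ = 15 → P.
Square: lon ⌊9.53505/2⌋ = 4; lat ⌊8.95641/1⌋ = 8.
Subsquare: lon ⌊1.53505/0.0833333⌋ = 18 → s; lat ⌊0.95641/0.0416667⌋ = 22 → w.
Extended square: lon ⌊0.03505/0.00833333⌋ = 4; lat ⌊0.03975/0.00416667⌋ = 9.

MP48sw49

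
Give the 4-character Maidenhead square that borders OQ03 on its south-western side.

Longitude square 0; −1 → -1, wraps to 9, carry into field.
Longitude field O = 14; −1 → 13 = N.
Latitude square 3; −1 → 2.

NQ92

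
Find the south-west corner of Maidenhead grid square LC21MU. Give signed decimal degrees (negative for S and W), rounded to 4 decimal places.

-68.1667, 45.0000

Field L=11, C=2: +11·20° lon, +2·10° lat → SW at lon 40°, lat -70°.
Square 2, 1: +2·2° lon, +1·1° lat → SW at lon 44°, lat -69°.
Subsquare m=12, u=20: +12·0.0833333° lon, +20·0.0416667° lat → SW at lon 45°, lat -68.1667°.
latitude -68.1667, longitude 45.0000.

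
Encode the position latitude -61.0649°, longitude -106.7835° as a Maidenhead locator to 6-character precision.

Shift to the Maidenhead origin (180°W, 90°S): lon 73.2165, lat 28.9351.
Field: 73.2165/20 → 3 → D, 28.9351/10 → 2 → C; chars DC.
Square: 13.2165/2 → 6, 8.9351/1 → 8; chars 68.
Subsquare: 1.2165/0.0833333 → 14 → o, 0.9351/0.0416667 → 22 → w; chars ow.

DC68ow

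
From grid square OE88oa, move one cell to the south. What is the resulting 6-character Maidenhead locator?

Latitude subsquare a = 0; −1 → -1, wraps to 23 = x, carry into square.
Latitude square 8; −1 → 7.
The longitude characters are unchanged.

OE87ox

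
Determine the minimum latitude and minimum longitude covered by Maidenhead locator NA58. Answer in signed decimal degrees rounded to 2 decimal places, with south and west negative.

-82.00, 90.00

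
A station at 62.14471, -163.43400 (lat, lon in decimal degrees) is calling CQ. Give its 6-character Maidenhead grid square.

Offset from 180°W / 90°S: lon 16.5660°, lat 152.1447°.
Field (20°×10°, letters A–R): 16.5660/20 → 0 → A, 152.1447/10 → 15 → P; chars AP.
Square (2°×1°, digits 0–9): 16.5660/2 → 8, 2.1447/1 → 2; chars 82.
Subsquare (5′×2.5′, letters a–x): 0.5660/0.0833333 → 6 → g, 0.1447/0.0416667 → 3 → d; chars gd.

AP82gd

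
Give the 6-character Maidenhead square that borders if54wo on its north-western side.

Longitude subsquare w = 22; −1 → 21 = v.
Latitude subsquare o = 14; +1 → 15 = p.

IF54vp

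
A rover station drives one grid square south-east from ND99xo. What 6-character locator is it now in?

OD09an

Longitude subsquare x = 23; +1 → 24, wraps to 0 = a, carry into square.
Longitude square 9; +1 → 10, wraps to 0, carry into field.
Longitude field N = 13; +1 → 14 = O.
Latitude subsquare o = 14; −1 → 13 = n.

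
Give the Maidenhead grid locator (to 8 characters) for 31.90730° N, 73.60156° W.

Offset from 180°W / 90°S: lon 106.39844°, lat 121.90730°.
Field: 106.39844/20 → 5 → F, 121.90730/10 → 12 → M; chars FM.
Square: 6.39844/2 → 3, 1.90730/1 → 1; chars 31.
Subsquare: 0.39844/0.0833333 → 4 → e, 0.90730/0.0416667 → 21 → v; chars ev.
Extended square: 0.06511/0.00833333 → 7, 0.03230/0.00416667 → 7; chars 77.

FM31ev77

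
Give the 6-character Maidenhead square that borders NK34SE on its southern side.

NK34sd

Latitude subsquare e = 4; −1 → 3 = d.
The longitude characters are unchanged.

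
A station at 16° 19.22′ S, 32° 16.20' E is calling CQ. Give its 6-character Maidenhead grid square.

KH63dq

Shift to the Maidenhead origin (180°W, 90°S): lon 212.2700, lat 73.6797.
Field: 212.2700/20 → 10 → K, 73.6797/10 → 7 → H; chars KH.
Square: 12.2700/2 → 6, 3.6797/1 → 3; chars 63.
Subsquare: 0.2700/0.0833333 → 3 → d, 0.6797/0.0416667 → 16 → q; chars dq.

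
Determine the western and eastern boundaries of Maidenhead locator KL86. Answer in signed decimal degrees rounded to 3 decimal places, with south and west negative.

36.000, 38.000

Field K=10, L=11: +10·20° lon, +11·10° lat → SW at lon 20°, lat 20°.
Square 8, 6: +8·2° lon, +6·1° lat → SW at lon 36°, lat 26°.
Cell spans 2° lon × 1° lat.
west 36.000, east 38.000.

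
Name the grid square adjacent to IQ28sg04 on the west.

Longitude extended square 0; −1 → -1, wraps to 9, carry into subsquare.
Longitude subsquare s = 18; −1 → 17 = r.
The latitude characters are unchanged.

IQ28rg94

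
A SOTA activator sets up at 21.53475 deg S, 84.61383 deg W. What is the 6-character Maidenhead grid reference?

Offset from 180°W / 90°S: lon 95.3862°, lat 68.4652°.
Field (20°×10°, letters A–R): lon ⌊95.3862/20⌋ = 4 → E; lat ⌊68.4652/10⌋ = 6 → G.
Square (2°×1°, digits 0–9): lon ⌊15.3862/2⌋ = 7; lat ⌊8.4652/1⌋ = 8.
Subsquare (5′×2.5′, letters a–x): lon ⌊1.3862/0.0833333⌋ = 16 → q; lat ⌊0.4652/0.0416667⌋ = 11 → l.

EG78ql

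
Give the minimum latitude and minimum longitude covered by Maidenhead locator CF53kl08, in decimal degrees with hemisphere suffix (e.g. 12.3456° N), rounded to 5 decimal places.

36.50833° S, 129.16667° W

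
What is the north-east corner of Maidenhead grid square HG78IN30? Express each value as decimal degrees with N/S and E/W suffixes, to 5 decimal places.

21.45417° S, 25.30000° W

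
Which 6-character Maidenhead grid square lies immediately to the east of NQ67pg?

Longitude subsquare p = 15; +1 → 16 = q.
The latitude characters are unchanged.

NQ67qg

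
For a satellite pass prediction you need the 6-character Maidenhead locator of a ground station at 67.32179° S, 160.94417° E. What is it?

RC02lq

Offset from 180°W / 90°S: lon 340.9442°, lat 22.6782°.
Field: lon ⌊340.9442/20⌋ = 17 → R; lat ⌊22.6782/10⌋ = 2 → C.
Square: lon ⌊0.9442/2⌋ = 0; lat ⌊2.6782/1⌋ = 2.
Subsquare: lon ⌊0.9442/0.0833333⌋ = 11 → l; lat ⌊0.6782/0.0416667⌋ = 16 → q.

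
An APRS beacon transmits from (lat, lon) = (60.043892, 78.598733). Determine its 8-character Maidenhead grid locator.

Shift to the Maidenhead origin (180°W, 90°S): lon 258.59873, lat 150.04389.
Field: lon ⌊258.59873/20⌋ = 12 → M; lat ⌊150.04389/10⌋ = 15 → P.
Square: lon ⌊18.59873/2⌋ = 9; lat ⌊0.04389/1⌋ = 0.
Subsquare: lon ⌊0.59873/0.0833333⌋ = 7 → h; lat ⌊0.04389/0.0416667⌋ = 1 → b.
Extended square: lon ⌊0.01540/0.00833333⌋ = 1; lat ⌊0.00223/0.00416667⌋ = 0.

MP90hb10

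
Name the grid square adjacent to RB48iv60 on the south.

RB48iu69

Latitude extended square 0; −1 → -1, wraps to 9, carry into subsquare.
Latitude subsquare v = 21; −1 → 20 = u.
The longitude characters are unchanged.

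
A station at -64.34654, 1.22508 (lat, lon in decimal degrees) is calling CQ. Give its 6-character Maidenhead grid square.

Shift to the Maidenhead origin (180°W, 90°S): lon 181.2251, lat 25.6535.
Field: lon ⌊181.2251/20⌋ = 9 → J; lat ⌊25.6535/10⌋ = 2 → C.
Square: lon ⌊1.2251/2⌋ = 0; lat ⌊5.6535/1⌋ = 5.
Subsquare: lon ⌊1.2251/0.0833333⌋ = 14 → o; lat ⌊0.6535/0.0416667⌋ = 15 → p.

JC05op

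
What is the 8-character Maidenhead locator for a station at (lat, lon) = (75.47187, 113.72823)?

OQ65ul73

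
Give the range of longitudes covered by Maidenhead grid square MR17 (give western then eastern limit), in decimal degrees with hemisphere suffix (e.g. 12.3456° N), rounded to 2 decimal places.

62.00° E, 64.00° E

Field M=12, R=17: +12·20° lon, +17·10° lat → SW at lon 60°, lat 80°.
Square 1, 7: +1·2° lon, +7·1° lat → SW at lon 62°, lat 87°.
Cell spans 2° lon × 1° lat.
west 62.00° E, east 64.00° E.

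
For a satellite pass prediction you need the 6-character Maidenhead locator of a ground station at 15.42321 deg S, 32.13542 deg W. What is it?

HH34wn

Shift to the Maidenhead origin (180°W, 90°S): lon 147.8646, lat 74.5768.
Field: 147.8646/20 → 7 → H, 74.5768/10 → 7 → H; chars HH.
Square: 7.8646/2 → 3, 4.5768/1 → 4; chars 34.
Subsquare: 1.8646/0.0833333 → 22 → w, 0.5768/0.0416667 → 13 → n; chars wn.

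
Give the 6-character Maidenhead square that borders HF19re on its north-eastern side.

HF19sf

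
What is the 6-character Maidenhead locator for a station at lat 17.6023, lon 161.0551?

RK07mo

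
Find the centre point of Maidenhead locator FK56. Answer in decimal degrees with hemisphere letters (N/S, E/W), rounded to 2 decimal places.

Field F=5, K=10: +5·20° lon, +10·10° lat → SW at lon -80°, lat 10°.
Square 5, 6: +5·2° lon, +6·1° lat → SW at lon -70°, lat 16°.
Cell spans 2° lon × 1° lat. Centre is SW corner plus half of each.
latitude 16.50° N, longitude 69.00° W.

16.50° N, 69.00° W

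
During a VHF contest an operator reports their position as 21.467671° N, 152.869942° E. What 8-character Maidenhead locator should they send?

Add 180° to longitude and 90° to latitude: 332.86994, 111.46767.
Field: lon ⌊332.86994/20⌋ = 16 → Q; lat ⌊111.46767/10⌋ = 11 → L.
Square: lon ⌊12.86994/2⌋ = 6; lat ⌊1.46767/1⌋ = 1.
Subsquare: lon ⌊0.86994/0.0833333⌋ = 10 → k; lat ⌊0.46767/0.0416667⌋ = 11 → l.
Extended square: lon ⌊0.03661/0.00833333⌋ = 4; lat ⌊0.00934/0.00416667⌋ = 2.

QL61kl42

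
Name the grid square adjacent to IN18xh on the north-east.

Longitude subsquare x = 23; +1 → 24, wraps to 0 = a, carry into square.
Longitude square 1; +1 → 2.
Latitude subsquare h = 7; +1 → 8 = i.

IN28ai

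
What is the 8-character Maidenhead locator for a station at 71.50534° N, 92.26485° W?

EQ31um81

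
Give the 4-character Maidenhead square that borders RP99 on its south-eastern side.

AP08

Longitude square 9; +1 → 10, wraps to 0, carry into field.
Longitude field R = 17; +1 → 18, wraps to 0 = A, wrapping around the antimeridian.
Latitude square 9; −1 → 8.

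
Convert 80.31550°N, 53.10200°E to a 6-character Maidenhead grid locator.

LR60nh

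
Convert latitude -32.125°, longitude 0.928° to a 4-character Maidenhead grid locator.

JF07

Add 180° to longitude and 90° to latitude: 180.93, 57.88.
Field (20°×10°, letters A–R): lon ⌊180.93/20⌋ = 9 → J; lat ⌊57.88/10⌋ = 5 → F.
Square (2°×1°, digits 0–9): lon ⌊0.93/2⌋ = 0; lat ⌊7.88/1⌋ = 7.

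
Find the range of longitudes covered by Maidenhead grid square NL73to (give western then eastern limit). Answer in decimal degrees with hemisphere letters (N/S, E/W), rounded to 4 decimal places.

95.5833° E, 95.6667° E

Field N=13, L=11: +13·20° lon, +11·10° lat → SW at lon 80°, lat 20°.
Square 7, 3: +7·2° lon, +3·1° lat → SW at lon 94°, lat 23°.
Subsquare t=19, o=14: +19·0.0833333° lon, +14·0.0416667° lat → SW at lon 95.5833°, lat 23.5833°.
Cell spans 0.0833333° lon × 0.0416667° lat.
west 95.5833° E, east 95.6667° E.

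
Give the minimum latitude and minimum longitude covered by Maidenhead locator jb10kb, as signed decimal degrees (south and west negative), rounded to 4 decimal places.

-79.9583, 2.8333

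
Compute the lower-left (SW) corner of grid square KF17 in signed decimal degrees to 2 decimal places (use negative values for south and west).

-33.00, 22.00

Field K=10, F=5: +10·20° lon, +5·10° lat → SW at lon 20°, lat -40°.
Square 1, 7: +1·2° lon, +7·1° lat → SW at lon 22°, lat -33°.
latitude -33.00, longitude 22.00.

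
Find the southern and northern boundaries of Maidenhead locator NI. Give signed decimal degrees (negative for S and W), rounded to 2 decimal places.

Field N=13, I=8: +13·20° lon, +8·10° lat → SW at lon 80°, lat -10°.
Cell spans 20° lon × 10° lat.
south -10.00, north 0.00.

-10.00, 0.00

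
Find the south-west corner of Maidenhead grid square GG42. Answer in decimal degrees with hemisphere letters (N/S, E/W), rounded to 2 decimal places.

28.00° S, 52.00° W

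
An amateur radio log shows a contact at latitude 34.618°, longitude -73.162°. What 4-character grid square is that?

Offset from 180°W / 90°S: lon 106.84°, lat 124.62°.
Field: lon ⌊106.84/20⌋ = 5 → F; lat ⌊124.62/10⌋ = 12 → M.
Square: lon ⌊6.84/2⌋ = 3; lat ⌊4.62/1⌋ = 4.

FM34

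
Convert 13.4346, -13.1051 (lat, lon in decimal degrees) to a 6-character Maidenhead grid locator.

Shift to the Maidenhead origin (180°W, 90°S): lon 166.8949, lat 103.4346.
Field (20°×10°, letters A–R): 166.8949/20 → 8 → I, 103.4346/10 → 10 → K; chars IK.
Square (2°×1°, digits 0–9): 6.8949/2 → 3, 3.4346/1 → 3; chars 33.
Subsquare (5′×2.5′, letters a–x): 0.8949/0.0833333 → 10 → k, 0.4346/0.0416667 → 10 → k; chars kk.

IK33kk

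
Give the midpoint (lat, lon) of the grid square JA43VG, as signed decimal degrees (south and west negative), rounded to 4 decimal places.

Field J=9, A=0: +9·20° lon, +0·10° lat → SW at lon 0°, lat -90°.
Square 4, 3: +4·2° lon, +3·1° lat → SW at lon 8°, lat -87°.
Subsquare v=21, g=6: +21·0.0833333° lon, +6·0.0416667° lat → SW at lon 9.75°, lat -86.75°.
Cell spans 0.0833333° lon × 0.0416667° lat. Centre is SW corner plus half of each.
latitude -86.7292, longitude 9.7917.

-86.7292, 9.7917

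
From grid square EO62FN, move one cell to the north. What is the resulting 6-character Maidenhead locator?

EO62fo

Latitude subsquare n = 13; +1 → 14 = o.
The longitude characters are unchanged.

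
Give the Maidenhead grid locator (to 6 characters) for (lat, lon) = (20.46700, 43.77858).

Add 180° to longitude and 90° to latitude: 223.7786, 110.4670.
Field (20°×10°, letters A–R): 223.7786/20 → 11 → L, 110.4670/10 → 11 → L; chars LL.
Square (2°×1°, digits 0–9): 3.7786/2 → 1, 0.4670/1 → 0; chars 10.
Subsquare (5′×2.5′, letters a–x): 1.7786/0.0833333 → 21 → v, 0.4670/0.0416667 → 11 → l; chars vl.

LL10vl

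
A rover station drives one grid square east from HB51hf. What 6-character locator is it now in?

HB51if

Longitude subsquare h = 7; +1 → 8 = i.
The latitude characters are unchanged.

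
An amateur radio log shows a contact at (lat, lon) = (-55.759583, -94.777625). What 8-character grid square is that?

Add 180° to longitude and 90° to latitude: 85.22237, 34.24042.
Field (20°×10°, letters A–R): 85.22237/20 → 4 → E, 34.24042/10 → 3 → D; chars ED.
Square (2°×1°, digits 0–9): 5.22237/2 → 2, 4.24042/1 → 4; chars 24.
Subsquare (5′×2.5′, letters a–x): 1.22237/0.0833333 → 14 → o, 0.24042/0.0416667 → 5 → f; chars of.
Extended square (30″×15″, digits 0–9): 0.05571/0.00833333 → 6, 0.03208/0.00416667 → 7; chars 67.

ED24of67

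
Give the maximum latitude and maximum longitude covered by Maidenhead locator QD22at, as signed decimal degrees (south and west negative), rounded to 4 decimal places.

-57.1667, 144.0833

Field Q=16, D=3: +16·20° lon, +3·10° lat → SW at lon 140°, lat -60°.
Square 2, 2: +2·2° lon, +2·1° lat → SW at lon 144°, lat -58°.
Subsquare a=0, t=19: +0·0.0833333° lon, +19·0.0416667° lat → SW at lon 144°, lat -57.2083°.
Cell spans 0.0833333° lon × 0.0416667° lat. NE corner is SW corner plus one full cell.
latitude -57.1667, longitude 144.0833.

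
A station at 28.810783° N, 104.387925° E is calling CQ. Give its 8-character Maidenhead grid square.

OL28et64

Add 180° to longitude and 90° to latitude: 284.38792, 118.81078.
Field: lon ⌊284.38792/20⌋ = 14 → O; lat ⌊118.81078/10⌋ = 11 → L.
Square: lon ⌊4.38792/2⌋ = 2; lat ⌊8.81078/1⌋ = 8.
Subsquare: lon ⌊0.38792/0.0833333⌋ = 4 → e; lat ⌊0.81078/0.0416667⌋ = 19 → t.
Extended square: lon ⌊0.05459/0.00833333⌋ = 6; lat ⌊0.01912/0.00416667⌋ = 4.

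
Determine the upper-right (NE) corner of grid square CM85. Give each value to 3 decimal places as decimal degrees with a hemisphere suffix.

Field C=2, M=12: +2·20° lon, +12·10° lat → SW at lon -140°, lat 30°.
Square 8, 5: +8·2° lon, +5·1° lat → SW at lon -124°, lat 35°.
Cell spans 2° lon × 1° lat. NE corner is SW corner plus one full cell.
latitude 36.000° N, longitude 122.000° W.

36.000° N, 122.000° W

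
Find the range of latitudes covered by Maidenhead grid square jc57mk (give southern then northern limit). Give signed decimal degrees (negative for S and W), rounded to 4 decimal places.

-62.5833, -62.5417

Field J=9, C=2: +9·20° lon, +2·10° lat → SW at lon 0°, lat -70°.
Square 5, 7: +5·2° lon, +7·1° lat → SW at lon 10°, lat -63°.
Subsquare m=12, k=10: +12·0.0833333° lon, +10·0.0416667° lat → SW at lon 11°, lat -62.5833°.
Cell spans 0.0833333° lon × 0.0416667° lat.
south -62.5833, north -62.5417.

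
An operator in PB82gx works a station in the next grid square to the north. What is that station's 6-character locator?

PB83ga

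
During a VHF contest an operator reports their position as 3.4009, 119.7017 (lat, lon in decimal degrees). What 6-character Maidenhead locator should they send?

OJ93uj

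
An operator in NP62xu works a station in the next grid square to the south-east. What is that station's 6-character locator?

NP72at

Longitude subsquare x = 23; +1 → 24, wraps to 0 = a, carry into square.
Longitude square 6; +1 → 7.
Latitude subsquare u = 20; −1 → 19 = t.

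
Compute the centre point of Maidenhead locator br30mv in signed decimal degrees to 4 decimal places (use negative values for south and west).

80.8958, -152.9583

Field B=1, R=17: +1·20° lon, +17·10° lat → SW at lon -160°, lat 80°.
Square 3, 0: +3·2° lon, +0·1° lat → SW at lon -154°, lat 80°.
Subsquare m=12, v=21: +12·0.0833333° lon, +21·0.0416667° lat → SW at lon -153°, lat 80.875°.
Cell spans 0.0833333° lon × 0.0416667° lat. Centre is SW corner plus half of each.
latitude 80.8958, longitude -152.9583.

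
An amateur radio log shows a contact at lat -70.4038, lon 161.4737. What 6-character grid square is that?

RB09ro

Add 180° to longitude and 90° to latitude: 341.4737, 19.5962.
Field (20°×10°, letters A–R): lon ⌊341.4737/20⌋ = 17 → R; lat ⌊19.5962/10⌋ = 1 → B.
Square (2°×1°, digits 0–9): lon ⌊1.4737/2⌋ = 0; lat ⌊9.5962/1⌋ = 9.
Subsquare (5′×2.5′, letters a–x): lon ⌊1.4737/0.0833333⌋ = 17 → r; lat ⌊0.5962/0.0416667⌋ = 14 → o.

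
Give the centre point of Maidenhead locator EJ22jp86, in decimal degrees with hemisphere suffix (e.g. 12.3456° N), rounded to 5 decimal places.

2.65208° N, 95.17917° W

Field E=4, J=9: +4·20° lon, +9·10° lat → SW at lon -100°, lat 0°.
Square 2, 2: +2·2° lon, +2·1° lat → SW at lon -96°, lat 2°.
Subsquare j=9, p=15: +9·0.0833333° lon, +15·0.0416667° lat → SW at lon -95.25°, lat 2.625°.
Extended square 8, 6: +8·0.00833333° lon, +6·0.00416667° lat → SW at lon -95.1833°, lat 2.65°.
Cell spans 0.00833333° lon × 0.00416667° lat. Centre is SW corner plus half of each.
latitude 2.65208° N, longitude 95.17917° W.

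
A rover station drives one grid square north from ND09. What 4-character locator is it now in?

NE00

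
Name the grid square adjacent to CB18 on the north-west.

CB09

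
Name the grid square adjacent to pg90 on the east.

Longitude square 9; +1 → 10, wraps to 0, carry into field.
Longitude field P = 15; +1 → 16 = Q.
The latitude characters are unchanged.

QG00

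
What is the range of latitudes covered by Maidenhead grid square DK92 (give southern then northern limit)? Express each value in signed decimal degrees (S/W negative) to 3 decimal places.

Field D=3, K=10: +3·20° lon, +10·10° lat → SW at lon -120°, lat 10°.
Square 9, 2: +9·2° lon, +2·1° lat → SW at lon -102°, lat 12°.
Cell spans 2° lon × 1° lat.
south 12.000, north 13.000.

12.000, 13.000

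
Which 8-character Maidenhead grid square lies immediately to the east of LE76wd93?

Longitude extended square 9; +1 → 10, wraps to 0, carry into subsquare.
Longitude subsquare w = 22; +1 → 23 = x.
The latitude characters are unchanged.

LE76xd03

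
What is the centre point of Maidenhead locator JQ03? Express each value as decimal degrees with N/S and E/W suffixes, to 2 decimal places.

73.50° N, 1.00° E

Field J=9, Q=16: +9·20° lon, +16·10° lat → SW at lon 0°, lat 70°.
Square 0, 3: +0·2° lon, +3·1° lat → SW at lon 0°, lat 73°.
Cell spans 2° lon × 1° lat. Centre is SW corner plus half of each.
latitude 73.50° N, longitude 1.00° E.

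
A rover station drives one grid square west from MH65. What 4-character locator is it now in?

MH55

Longitude square 6; −1 → 5.
The latitude characters are unchanged.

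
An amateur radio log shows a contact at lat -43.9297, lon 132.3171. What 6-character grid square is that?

PE66db

Offset from 180°W / 90°S: lon 312.3171°, lat 46.0703°.
Field: 312.3171/20 → 15 → P, 46.0703/10 → 4 → E; chars PE.
Square: 12.3171/2 → 6, 6.0703/1 → 6; chars 66.
Subsquare: 0.3171/0.0833333 → 3 → d, 0.0703/0.0416667 → 1 → b; chars db.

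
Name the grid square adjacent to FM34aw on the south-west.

Longitude subsquare a = 0; −1 → -1, wraps to 23 = x, carry into square.
Longitude square 3; −1 → 2.
Latitude subsquare w = 22; −1 → 21 = v.

FM24xv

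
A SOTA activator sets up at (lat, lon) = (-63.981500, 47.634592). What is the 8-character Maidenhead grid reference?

Offset from 180°W / 90°S: lon 227.63459°, lat 26.01850°.
Field (20°×10°, letters A–R): 227.63459/20 → 11 → L, 26.01850/10 → 2 → C; chars LC.
Square (2°×1°, digits 0–9): 7.63459/2 → 3, 6.01850/1 → 6; chars 36.
Subsquare (5′×2.5′, letters a–x): 1.63459/0.0833333 → 19 → t, 0.01850/0.0416667 → 0 → a; chars ta.
Extended square (30″×15″, digits 0–9): 0.05126/0.00833333 → 6, 0.01850/0.00416667 → 4; chars 64.

LC36ta64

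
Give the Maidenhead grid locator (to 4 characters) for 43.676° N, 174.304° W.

Shift to the Maidenhead origin (180°W, 90°S): lon 5.70, lat 133.68.
Field: lon ⌊5.70/20⌋ = 0 → A; lat ⌊133.68/10⌋ = 13 → N.
Square: lon ⌊5.70/2⌋ = 2; lat ⌊3.68/1⌋ = 3.

AN23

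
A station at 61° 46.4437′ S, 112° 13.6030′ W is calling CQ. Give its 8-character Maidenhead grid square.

DC38vf24

Shift to the Maidenhead origin (180°W, 90°S): lon 67.77328, lat 28.22594.
Field: lon ⌊67.77328/20⌋ = 3 → D; lat ⌊28.22594/10⌋ = 2 → C.
Square: lon ⌊7.77328/2⌋ = 3; lat ⌊8.22594/1⌋ = 8.
Subsquare: lon ⌊1.77328/0.0833333⌋ = 21 → v; lat ⌊0.22594/0.0416667⌋ = 5 → f.
Extended square: lon ⌊0.02328/0.00833333⌋ = 2; lat ⌊0.01760/0.00416667⌋ = 4.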